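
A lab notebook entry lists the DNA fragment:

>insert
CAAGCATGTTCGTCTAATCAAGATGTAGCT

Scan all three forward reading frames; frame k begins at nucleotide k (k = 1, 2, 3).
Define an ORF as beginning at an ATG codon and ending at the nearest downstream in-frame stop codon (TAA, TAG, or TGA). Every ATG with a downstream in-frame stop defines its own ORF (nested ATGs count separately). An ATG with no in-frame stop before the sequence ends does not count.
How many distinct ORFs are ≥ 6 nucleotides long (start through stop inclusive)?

2

Frame 1: CAA GCA TGT TCG TCT AAT CAA GAT GTA GCT — no ATG→stop ORF.
Frame 2: AAG CAT GTT CGT CTA ATC AAG ATG TAG — ATG at 23, stop TAG at 26 → 6 nt.
Frame 3: AGC ATG TTC GTC TAA TCA AGA TGT AGC — ATG at 6, stop TAA at 15 → 12 nt.
ORFs ≥ 6 nucleotides: frame 2 23–28 (6 nucleotides), frame 3 6–17 (12 nucleotides). Count = 2.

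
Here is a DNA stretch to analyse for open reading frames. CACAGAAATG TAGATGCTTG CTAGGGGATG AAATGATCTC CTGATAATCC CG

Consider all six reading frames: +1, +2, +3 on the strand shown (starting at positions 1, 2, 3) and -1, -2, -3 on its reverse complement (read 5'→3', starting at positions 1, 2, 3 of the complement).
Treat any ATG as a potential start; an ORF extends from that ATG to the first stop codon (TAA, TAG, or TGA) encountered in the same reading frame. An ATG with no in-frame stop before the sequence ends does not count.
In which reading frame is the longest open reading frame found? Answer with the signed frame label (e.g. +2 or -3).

+2

Reverse complement (5'→3'): CGGGATTATCAGGAGATCATTTCATCCCCTAGCAAGCATCTACATTTCTGTG
Frame +1: CAC AGA AAT GTA GAT GCT TGC TAG GGG ATG AAA TGA TCT CCT GAT AAT CCC — ATG at 28, stop TGA at 34 → 9 nt.
Frame +2: ACA GAA ATG TAG ATG CTT GCT AGG GGA TGA AAT GAT CTC CTG ATA ATC CCG — ATG at 8, stop TAG at 11 → 6 nt; ATG at 14, stop TGA at 29 → 18 nt.
Frame +3: CAG AAA TGT AGA TGC TTG CTA GGG GAT GAA ATG ATC TCC TGA TAA TCC — ATG at 33, stop TGA at 42 → 12 nt.
Frame -1: CGG GAT TAT CAG GAG ATC ATT TCA TCC CCT AGC AAG CAT CTA CAT TTC TGT — no ATG→stop ORF.
Frame -2: GGG ATT ATC AGG AGA TCA TTT CAT CCC CTA GCA AGC ATC TAC ATT TCT GTG — no ATG→stop ORF.
Frame -3: GGA TTA TCA GGA GAT CAT TTC ATC CCC TAG CAA GCA TCT ACA TTT CTG — no ATG→stop ORF.
Longest ORF is 18 nt in frame +2 (positions 14–31).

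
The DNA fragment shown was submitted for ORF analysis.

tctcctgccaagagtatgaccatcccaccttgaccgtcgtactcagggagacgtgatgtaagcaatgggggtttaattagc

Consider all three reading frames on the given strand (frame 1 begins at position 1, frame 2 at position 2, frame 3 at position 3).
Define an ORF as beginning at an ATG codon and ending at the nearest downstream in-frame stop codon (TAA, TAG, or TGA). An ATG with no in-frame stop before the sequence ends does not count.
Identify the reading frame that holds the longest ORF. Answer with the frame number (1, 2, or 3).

Frame 1: TCT CCT GCC AAG AGT ATG ACC ATC CCA CCT TGA CCG TCG TAC TCA GGG AGA CGT GAT GTA AGC AAT GGG GGT TTA ATT AGC — ATG at 16, stop TGA at 31 → 18 nt.
Frame 2: CTC CTG CCA AGA GTA TGA CCA TCC CAC CTT GAC CGT CGT ACT CAG GGA GAC GTG ATG TAA GCA ATG GGG GTT TAA TTA — ATG at 56, stop TAA at 59 → 6 nt; ATG at 65, stop TAA at 74 → 12 nt.
Frame 3: TCC TGC CAA GAG TAT GAC CAT CCC ACC TTG ACC GTC GTA CTC AGG GAG ACG TGA TGT AAG CAA TGG GGG TTT AAT TAG — no ATG→stop ORF.
Longest ORF is 18 nt in frame 1 (positions 16–33).

1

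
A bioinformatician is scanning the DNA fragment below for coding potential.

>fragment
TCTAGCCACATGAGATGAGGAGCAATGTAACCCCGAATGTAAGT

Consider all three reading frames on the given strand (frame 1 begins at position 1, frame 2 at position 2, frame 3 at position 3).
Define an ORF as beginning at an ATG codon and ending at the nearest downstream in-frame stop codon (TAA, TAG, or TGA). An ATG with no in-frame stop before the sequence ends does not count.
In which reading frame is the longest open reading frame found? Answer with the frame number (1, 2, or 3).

Frame 1: TCT AGC CAC ATG AGA TGA GGA GCA ATG TAA CCC CGA ATG TAA — ATG at 10, stop TGA at 16 → 9 nt; ATG at 25, stop TAA at 28 → 6 nt; ATG at 37, stop TAA at 40 → 6 nt.
Frame 2: CTA GCC ACA TGA GAT GAG GAG CAA TGT AAC CCC GAA TGT AAG — no ATG→stop ORF.
Frame 3: TAG CCA CAT GAG ATG AGG AGC AAT GTA ACC CCG AAT GTA AGT — no ATG→stop ORF.
Longest ORF is 9 nt in frame 1 (positions 10–18).

1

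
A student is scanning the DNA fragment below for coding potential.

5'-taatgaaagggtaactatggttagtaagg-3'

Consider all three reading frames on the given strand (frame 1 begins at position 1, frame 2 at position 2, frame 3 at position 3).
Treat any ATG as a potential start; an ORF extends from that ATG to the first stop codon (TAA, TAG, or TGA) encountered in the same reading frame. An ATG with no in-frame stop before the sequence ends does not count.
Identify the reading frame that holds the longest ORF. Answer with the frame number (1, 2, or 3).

3

Frame 1: TAA TGA AAG GGT AAC TAT GGT TAG TAA — no ATG→stop ORF.
Frame 2: AAT GAA AGG GTA ACT ATG GTT AGT AAG — no ATG→stop ORF.
Frame 3: ATG AAA GGG TAA CTA TGG TTA GTA AGG — ATG at 3, stop TAA at 12 → 12 nt.
Longest ORF is 12 nt in frame 3 (positions 3–14).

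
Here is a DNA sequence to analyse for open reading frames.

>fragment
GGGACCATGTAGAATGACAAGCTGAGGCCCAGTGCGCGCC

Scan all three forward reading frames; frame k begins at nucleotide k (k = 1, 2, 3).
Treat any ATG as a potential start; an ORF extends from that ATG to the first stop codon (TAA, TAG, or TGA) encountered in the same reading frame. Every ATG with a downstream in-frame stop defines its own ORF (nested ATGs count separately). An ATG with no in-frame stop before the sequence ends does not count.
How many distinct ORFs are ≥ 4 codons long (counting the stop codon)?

Frame 1: GGG ACC ATG TAG AAT GAC AAG CTG AGG CCC AGT GCG CGC — ATG at 7, stop TAG at 10 → 6 nt.
Frame 2: GGA CCA TGT AGA ATG ACA AGC TGA GGC CCA GTG CGC GCC — ATG at 14, stop TGA at 23 → 12 nt.
Frame 3: GAC CAT GTA GAA TGA CAA GCT GAG GCC CAG TGC GCG — no ATG→stop ORF.
ORFs ≥ 4 codons: frame 2 14–25 (4 codons). Count = 1.

1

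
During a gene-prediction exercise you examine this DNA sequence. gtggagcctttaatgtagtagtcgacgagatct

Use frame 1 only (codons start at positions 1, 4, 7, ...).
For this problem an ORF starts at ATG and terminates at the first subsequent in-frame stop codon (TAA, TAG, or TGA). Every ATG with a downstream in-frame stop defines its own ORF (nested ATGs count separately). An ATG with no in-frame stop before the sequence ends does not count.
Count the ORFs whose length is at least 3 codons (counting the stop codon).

Frame 1: GTG GAG CCT TTA ATG TAG TAG TCG ACG AGA TCT — ATG at 13, stop TAG at 16 → 6 nt.
No ORF reaches 3 codons. Count = 0.

0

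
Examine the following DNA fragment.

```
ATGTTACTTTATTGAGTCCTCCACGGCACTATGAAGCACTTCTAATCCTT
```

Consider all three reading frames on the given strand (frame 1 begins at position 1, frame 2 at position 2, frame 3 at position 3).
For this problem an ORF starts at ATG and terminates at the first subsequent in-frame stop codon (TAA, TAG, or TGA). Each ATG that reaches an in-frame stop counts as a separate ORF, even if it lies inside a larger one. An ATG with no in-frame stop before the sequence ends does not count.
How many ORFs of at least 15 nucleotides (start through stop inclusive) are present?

Frame 1: ATG TTA CTT TAT TGA GTC CTC CAC GGC ACT ATG AAG CAC TTC TAA TCC — ATG at 1, stop TGA at 13 → 15 nt; ATG at 31, stop TAA at 43 → 15 nt.
Frame 2: TGT TAC TTT ATT GAG TCC TCC ACG GCA CTA TGA AGC ACT TCT AAT CCT — no ATG→stop ORF.
Frame 3: GTT ACT TTA TTG AGT CCT CCA CGG CAC TAT GAA GCA CTT CTA ATC CTT — no ATG→stop ORF.
ORFs ≥ 15 nucleotides: frame 1 1–15 (15 nucleotides), frame 1 31–45 (15 nucleotides). Count = 2.

2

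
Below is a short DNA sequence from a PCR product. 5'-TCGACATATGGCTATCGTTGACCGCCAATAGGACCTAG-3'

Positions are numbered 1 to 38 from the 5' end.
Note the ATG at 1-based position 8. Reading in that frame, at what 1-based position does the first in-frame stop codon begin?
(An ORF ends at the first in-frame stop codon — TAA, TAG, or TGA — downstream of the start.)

Codons from position 8: ATG (8–10), GCT (11–13), ATC (14–16), GTT (17–19), GAC (20–22), CGC (23–25), CAA (26–28), TAG (29–31).
TAG is a stop codon; it begins at position 29.

29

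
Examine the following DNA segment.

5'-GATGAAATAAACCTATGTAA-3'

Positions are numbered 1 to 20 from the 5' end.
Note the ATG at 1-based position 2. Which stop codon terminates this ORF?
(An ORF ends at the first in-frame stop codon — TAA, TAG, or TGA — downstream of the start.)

TAA

Codons from position 2: ATG (2–4), AAA (5–7), TAA (8–10).
The first in-frame stop codon is TAA.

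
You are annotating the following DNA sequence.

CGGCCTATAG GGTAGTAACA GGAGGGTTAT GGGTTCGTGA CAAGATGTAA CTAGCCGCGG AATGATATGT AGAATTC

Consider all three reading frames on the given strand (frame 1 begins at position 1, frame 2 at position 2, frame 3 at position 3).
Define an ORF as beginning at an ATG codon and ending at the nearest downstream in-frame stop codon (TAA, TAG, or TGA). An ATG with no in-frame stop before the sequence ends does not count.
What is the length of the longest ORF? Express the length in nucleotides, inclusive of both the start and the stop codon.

12

Frame 1: CGG CCT ATA GGG TAG TAA CAG GAG GGT TAT GGG TTC GTG ACA AGA TGT AAC TAG CCG CGG AAT GAT ATG TAG AAT — ATG at 67, stop TAG at 70 → 6 nt.
Frame 2: GGC CTA TAG GGT AGT AAC AGG AGG GTT ATG GGT TCG TGA CAA GAT GTA ACT AGC CGC GGA ATG ATA TGT AGA ATT — ATG at 29, stop TGA at 38 → 12 nt.
Frame 3: GCC TAT AGG GTA GTA ACA GGA GGG TTA TGG GTT CGT GAC AAG ATG TAA CTA GCC GCG GAA TGA TAT GTA GAA TTC — ATG at 45, stop TAA at 48 → 6 nt.
Longest: frame 2, positions 29–40, 12 nt = 4 codons = 3 aa. → 12 nucleotides.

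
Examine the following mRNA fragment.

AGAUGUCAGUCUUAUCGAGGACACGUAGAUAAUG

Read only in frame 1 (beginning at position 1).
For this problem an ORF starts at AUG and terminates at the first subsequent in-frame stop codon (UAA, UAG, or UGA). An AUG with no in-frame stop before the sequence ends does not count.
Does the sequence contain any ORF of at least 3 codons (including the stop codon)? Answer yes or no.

no

Frame 1: AGA UGU CAG UCU UAU CGA GGA CAC GUA GAU AAU — no AUG→stop ORF.
Largest ORF found is 0 codons < 3, so no.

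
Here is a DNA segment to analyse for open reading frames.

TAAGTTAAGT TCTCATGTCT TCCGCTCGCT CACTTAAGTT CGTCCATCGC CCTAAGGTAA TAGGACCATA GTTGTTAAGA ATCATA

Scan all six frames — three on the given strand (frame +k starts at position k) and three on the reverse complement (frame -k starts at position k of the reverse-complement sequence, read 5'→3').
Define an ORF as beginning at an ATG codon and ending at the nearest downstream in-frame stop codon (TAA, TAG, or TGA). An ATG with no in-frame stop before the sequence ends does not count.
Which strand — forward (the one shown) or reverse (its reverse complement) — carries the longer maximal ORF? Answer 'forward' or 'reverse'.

Reverse complement (5'→3'): TATGATTCTTAACAACTATGGTCCTATTACCTTAGGGCGATGGACGAACTTAAGTGAGCGAGCGGAAGACATGAGAACTTAACTTA
Frame +1: TAA GTT AAG TTC TCA TGT CTT CCG CTC GCT CAC TTA AGT TCG TCC ATC GCC CTA AGG TAA TAG GAC CAT AGT TGT TAA GAA TCA — no ATG→stop ORF.
Frame +2: AAG TTA AGT TCT CAT GTC TTC CGC TCG CTC ACT TAA GTT CGT CCA TCG CCC TAA GGT AAT AGG ACC ATA GTT GTT AAG AAT CAT — no ATG→stop ORF.
Frame +3: AGT TAA GTT CTC ATG TCT TCC GCT CGC TCA CTT AAG TTC GTC CAT CGC CCT AAG GTA ATA GGA CCA TAG TTG TTA AGA ATC ATA — ATG at 15, stop TAG at 69 → 57 nt.
Frame -1: TAT GAT TCT TAA CAA CTA TGG TCC TAT TAC CTT AGG GCG ATG GAC GAA CTT AAG TGA GCG AGC GGA AGA CAT GAG AAC TTA ACT — ATG at 40, stop TGA at 55 → 18 nt.
Frame -2: ATG ATT CTT AAC AAC TAT GGT CCT ATT ACC TTA GGG CGA TGG ACG AAC TTA AGT GAG CGA GCG GAA GAC ATG AGA ACT TAA CTT — ATG at 2, stop TAA at 80 → 81 nt; ATG at 71, stop TAA at 80 → 12 nt.
Frame -3: TGA TTC TTA ACA ACT ATG GTC CTA TTA CCT TAG GGC GAT GGA CGA ACT TAA GTG AGC GAG CGG AAG ACA TGA GAA CTT AAC TTA — ATG at 18, stop TAG at 33 → 18 nt.
Forward-strand max 57 nt; reverse-strand max 81 nt. The reverse strand has the longer ORF.

reverse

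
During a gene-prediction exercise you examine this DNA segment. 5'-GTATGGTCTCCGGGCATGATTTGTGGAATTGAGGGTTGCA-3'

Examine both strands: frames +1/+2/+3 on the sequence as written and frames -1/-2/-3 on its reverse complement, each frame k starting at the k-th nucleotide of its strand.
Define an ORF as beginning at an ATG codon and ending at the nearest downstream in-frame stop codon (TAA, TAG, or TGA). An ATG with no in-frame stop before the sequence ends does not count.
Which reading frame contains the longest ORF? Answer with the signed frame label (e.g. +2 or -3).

Reverse complement (5'→3'): TGCAACCCTCAATTCCACAAATCATGCCCGGAGACCATAC
Frame +1: GTA TGG TCT CCG GGC ATG ATT TGT GGA ATT GAG GGT TGC — no ATG→stop ORF.
Frame +2: TAT GGT CTC CGG GCA TGA TTT GTG GAA TTG AGG GTT GCA — no ATG→stop ORF.
Frame +3: ATG GTC TCC GGG CAT GAT TTG TGG AAT TGA GGG TTG — ATG at 3, stop TGA at 30 → 30 nt.
Frame -1: TGC AAC CCT CAA TTC CAC AAA TCA TGC CCG GAG ACC ATA — no ATG→stop ORF.
Frame -2: GCA ACC CTC AAT TCC ACA AAT CAT GCC CGG AGA CCA TAC — no ATG→stop ORF.
Frame -3: CAA CCC TCA ATT CCA CAA ATC ATG CCC GGA GAC CAT — no ATG→stop ORF.
Longest ORF is 30 nt in frame +3 (positions 3–32).

+3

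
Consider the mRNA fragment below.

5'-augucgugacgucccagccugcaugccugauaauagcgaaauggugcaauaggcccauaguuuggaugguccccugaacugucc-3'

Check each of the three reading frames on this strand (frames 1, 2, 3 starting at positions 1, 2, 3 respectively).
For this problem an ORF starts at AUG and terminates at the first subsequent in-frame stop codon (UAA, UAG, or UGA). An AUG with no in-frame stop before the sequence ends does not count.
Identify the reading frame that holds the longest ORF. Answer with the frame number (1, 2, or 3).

Frame 1: AUG UCG UGA CGU CCC AGC CUG CAU GCC UGA UAA UAG CGA AAU GGU GCA AUA GGC CCA UAG UUU GGA UGG UCC CCU GAA CUG UCC — AUG at 1, stop UGA at 7 → 9 nt.
Frame 2: UGU CGU GAC GUC CCA GCC UGC AUG CCU GAU AAU AGC GAA AUG GUG CAA UAG GCC CAU AGU UUG GAU GGU CCC CUG AAC UGU — AUG at 23, stop UAG at 50 → 30 nt; AUG at 41, stop UAG at 50 → 12 nt.
Frame 3: GUC GUG ACG UCC CAG CCU GCA UGC CUG AUA AUA GCG AAA UGG UGC AAU AGG CCC AUA GUU UGG AUG GUC CCC UGA ACU GUC — AUG at 66, stop UGA at 75 → 12 nt.
Longest ORF is 30 nt in frame 2 (positions 23–52).

2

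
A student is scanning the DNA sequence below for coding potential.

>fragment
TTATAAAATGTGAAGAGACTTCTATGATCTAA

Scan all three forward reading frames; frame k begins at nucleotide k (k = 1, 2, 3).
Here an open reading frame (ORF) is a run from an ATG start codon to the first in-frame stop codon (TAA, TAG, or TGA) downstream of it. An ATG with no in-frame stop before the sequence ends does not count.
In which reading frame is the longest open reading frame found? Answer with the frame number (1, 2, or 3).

Frame 1: TTA TAA AAT GTG AAG AGA CTT CTA TGA TCT — no ATG→stop ORF.
Frame 2: TAT AAA ATG TGA AGA GAC TTC TAT GAT CTA — ATG at 8, stop TGA at 11 → 6 nt.
Frame 3: ATA AAA TGT GAA GAG ACT TCT ATG ATC TAA — ATG at 24, stop TAA at 30 → 9 nt.
Longest ORF is 9 nt in frame 3 (positions 24–32).

3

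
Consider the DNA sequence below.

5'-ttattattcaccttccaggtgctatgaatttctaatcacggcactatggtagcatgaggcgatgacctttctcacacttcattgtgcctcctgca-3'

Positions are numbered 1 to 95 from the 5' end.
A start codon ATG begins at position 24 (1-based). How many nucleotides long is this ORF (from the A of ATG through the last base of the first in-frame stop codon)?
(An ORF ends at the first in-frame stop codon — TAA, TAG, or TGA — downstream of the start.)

12

Codons from position 24: ATG (24–26), AAT (27–29), TTC (30–32), TAA (33–35).
TAA is the first in-frame stop; ORF spans 24–35, 12 nucleotides.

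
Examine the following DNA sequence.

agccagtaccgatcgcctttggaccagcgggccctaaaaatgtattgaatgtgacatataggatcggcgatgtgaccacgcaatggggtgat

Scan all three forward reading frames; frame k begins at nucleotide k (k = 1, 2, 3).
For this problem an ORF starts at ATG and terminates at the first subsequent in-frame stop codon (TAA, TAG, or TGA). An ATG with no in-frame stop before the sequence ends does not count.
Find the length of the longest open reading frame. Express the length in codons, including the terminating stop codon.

3

Frame 1: AGC CAG TAC CGA TCG CCT TTG GAC CAG CGG GCC CTA AAA ATG TAT TGA ATG TGA CAT ATA GGA TCG GCG ATG TGA CCA CGC AAT GGG GTG — ATG at 40, stop TGA at 46 → 9 nt; ATG at 49, stop TGA at 52 → 6 nt; ATG at 70, stop TGA at 73 → 6 nt.
Frame 2: GCC AGT ACC GAT CGC CTT TGG ACC AGC GGG CCC TAA AAA TGT ATT GAA TGT GAC ATA TAG GAT CGG CGA TGT GAC CAC GCA ATG GGG TGA — ATG at 83, stop TGA at 89 → 9 nt.
Frame 3: CCA GTA CCG ATC GCC TTT GGA CCA GCG GGC CCT AAA AAT GTA TTG AAT GTG ACA TAT AGG ATC GGC GAT GTG ACC ACG CAA TGG GGT GAT — no ATG→stop ORF.
Longest: frame 1, positions 40–48, 9 nt = 3 codons = 2 aa. → 3 codons.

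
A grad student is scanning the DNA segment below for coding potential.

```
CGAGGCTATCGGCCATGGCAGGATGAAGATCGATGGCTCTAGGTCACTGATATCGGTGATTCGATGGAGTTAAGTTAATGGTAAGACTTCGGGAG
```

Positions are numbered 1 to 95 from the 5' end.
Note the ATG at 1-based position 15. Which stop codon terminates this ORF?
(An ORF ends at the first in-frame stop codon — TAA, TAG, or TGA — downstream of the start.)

TGA

Codons from position 15: ATG (15–17), GCA (18–20), GGA (21–23), TGA (24–26).
The first in-frame stop codon is TGA.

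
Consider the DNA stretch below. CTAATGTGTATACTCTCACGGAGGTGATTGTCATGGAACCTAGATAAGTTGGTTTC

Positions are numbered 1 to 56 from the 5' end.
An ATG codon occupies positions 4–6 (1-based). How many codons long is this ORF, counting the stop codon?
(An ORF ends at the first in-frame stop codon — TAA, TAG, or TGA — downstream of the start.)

Codons from position 4: ATG (4–6), TGT (7–9), ATA (10–12), CTC (13–15), TCA (16–18), CGG (19–21), AGG (22–24), TGA (25–27).
TGA is the first in-frame stop; that's 8 codons including the stop.

8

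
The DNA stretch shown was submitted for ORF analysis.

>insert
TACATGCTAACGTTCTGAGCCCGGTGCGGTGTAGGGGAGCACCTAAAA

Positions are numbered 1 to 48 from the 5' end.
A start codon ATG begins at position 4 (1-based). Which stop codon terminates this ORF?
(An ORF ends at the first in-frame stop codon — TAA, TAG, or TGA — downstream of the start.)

TGA

Codons from position 4: ATG (4–6), CTA (7–9), ACG (10–12), TTC (13–15), TGA (16–18).
The first in-frame stop codon is TGA.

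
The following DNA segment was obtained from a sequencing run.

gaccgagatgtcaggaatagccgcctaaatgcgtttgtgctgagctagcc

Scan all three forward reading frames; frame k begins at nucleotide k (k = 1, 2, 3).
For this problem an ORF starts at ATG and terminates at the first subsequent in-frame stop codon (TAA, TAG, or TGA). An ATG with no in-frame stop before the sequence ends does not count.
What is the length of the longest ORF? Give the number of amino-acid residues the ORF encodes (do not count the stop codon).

Frame 1: GAC CGA GAT GTC AGG AAT AGC CGC CTA AAT GCG TTT GTG CTG AGC TAG — no ATG→stop ORF.
Frame 2: ACC GAG ATG TCA GGA ATA GCC GCC TAA ATG CGT TTG TGC TGA GCT AGC — ATG at 8, stop TAA at 26 → 21 nt; ATG at 29, stop TGA at 41 → 15 nt.
Frame 3: CCG AGA TGT CAG GAA TAG CCG CCT AAA TGC GTT TGT GCT GAG CTA GCC — no ATG→stop ORF.
Longest: frame 2, positions 8–28, 21 nt = 7 codons = 6 aa. → 6 amino acids.

6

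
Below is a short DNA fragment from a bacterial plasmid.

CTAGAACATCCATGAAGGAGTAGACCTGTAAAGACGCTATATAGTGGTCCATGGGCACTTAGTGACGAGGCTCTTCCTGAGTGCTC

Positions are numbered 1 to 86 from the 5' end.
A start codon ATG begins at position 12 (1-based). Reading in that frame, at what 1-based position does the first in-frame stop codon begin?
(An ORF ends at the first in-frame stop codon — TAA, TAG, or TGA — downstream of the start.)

Codons from position 12: ATG (12–14), AAG (15–17), GAG (18–20), TAG (21–23).
TAG is a stop codon; it begins at position 21.

21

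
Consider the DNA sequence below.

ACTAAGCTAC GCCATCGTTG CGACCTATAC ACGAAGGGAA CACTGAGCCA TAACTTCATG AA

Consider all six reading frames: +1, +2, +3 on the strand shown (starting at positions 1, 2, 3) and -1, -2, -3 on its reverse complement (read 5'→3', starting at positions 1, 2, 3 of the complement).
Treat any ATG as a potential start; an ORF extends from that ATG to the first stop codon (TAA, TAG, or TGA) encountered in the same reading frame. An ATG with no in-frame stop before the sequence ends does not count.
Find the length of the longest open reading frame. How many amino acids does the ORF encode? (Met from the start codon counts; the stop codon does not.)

8

Reverse complement (5'→3'): TTCATGAAGTTATGGCTCAGTGTTCCCTTCGTGTATAGGTCGCAACGATGGCGTAGCTTAGT
Frame +1: ACT AAG CTA CGC CAT CGT TGC GAC CTA TAC ACG AAG GGA ACA CTG AGC CAT AAC TTC ATG — no ATG→stop ORF.
Frame +2: CTA AGC TAC GCC ATC GTT GCG ACC TAT ACA CGA AGG GAA CAC TGA GCC ATA ACT TCA TGA — no ATG→stop ORF.
Frame +3: TAA GCT ACG CCA TCG TTG CGA CCT ATA CAC GAA GGG AAC ACT GAG CCA TAA CTT CAT GAA — no ATG→stop ORF.
Frame -1: TTC ATG AAG TTA TGG CTC AGT GTT CCC TTC GTG TAT AGG TCG CAA CGA TGG CGT AGC TTA — no ATG→stop ORF.
Frame -2: TCA TGA AGT TAT GGC TCA GTG TTC CCT TCG TGT ATA GGT CGC AAC GAT GGC GTA GCT TAG — no ATG→stop ORF.
Frame -3: CAT GAA GTT ATG GCT CAG TGT TCC CTT CGT GTA TAG GTC GCA ACG ATG GCG TAG CTT AGT — ATG at 12, stop TAG at 36 → 27 nt; ATG at 48, stop TAG at 54 → 9 nt.
Longest: frame -3, positions 12–38, 27 nt = 9 codons = 8 aa. → 8 amino acids.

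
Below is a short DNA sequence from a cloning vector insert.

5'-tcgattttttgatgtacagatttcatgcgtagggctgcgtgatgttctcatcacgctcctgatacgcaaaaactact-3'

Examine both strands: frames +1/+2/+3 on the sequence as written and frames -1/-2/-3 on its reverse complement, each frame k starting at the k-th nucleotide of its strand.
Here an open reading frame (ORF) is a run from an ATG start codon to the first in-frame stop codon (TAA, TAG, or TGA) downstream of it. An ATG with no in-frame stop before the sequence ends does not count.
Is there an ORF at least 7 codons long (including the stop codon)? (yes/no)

Reverse complement (5'→3'): AGTAGTTTTTGCGTATCAGGAGCGTGATGAGAACATCACGCAGCCCTACGCATGAAATCTGTACATCAAAAAATCGA
Frame +1: TCG ATT TTT TGA TGT ACA GAT TTC ATG CGT AGG GCT GCG TGA TGT TCT CAT CAC GCT CCT GAT ACG CAA AAA CTA — ATG at 25, stop TGA at 40 → 18 nt.
Frame +2: CGA TTT TTT GAT GTA CAG ATT TCA TGC GTA GGG CTG CGT GAT GTT CTC ATC ACG CTC CTG ATA CGC AAA AAC TAC — no ATG→stop ORF.
Frame +3: GAT TTT TTG ATG TAC AGA TTT CAT GCG TAG GGC TGC GTG ATG TTC TCA TCA CGC TCC TGA TAC GCA AAA ACT ACT — ATG at 12, stop TAG at 30 → 21 nt; ATG at 42, stop TGA at 60 → 21 nt.
Frame -1: AGT AGT TTT TGC GTA TCA GGA GCG TGA TGA GAA CAT CAC GCA GCC CTA CGC ATG AAA TCT GTA CAT CAA AAA ATC — no ATG→stop ORF.
Frame -2: GTA GTT TTT GCG TAT CAG GAG CGT GAT GAG AAC ATC ACG CAG CCC TAC GCA TGA AAT CTG TAC ATC AAA AAA TCG — no ATG→stop ORF.
Frame -3: TAG TTT TTG CGT ATC AGG AGC GTG ATG AGA ACA TCA CGC AGC CCT ACG CAT GAA ATC TGT ACA TCA AAA AAT CGA — no ATG→stop ORF.
Frame +3 has an ORF of 7 codons (positions 12–32) ≥ 7, so yes.

yes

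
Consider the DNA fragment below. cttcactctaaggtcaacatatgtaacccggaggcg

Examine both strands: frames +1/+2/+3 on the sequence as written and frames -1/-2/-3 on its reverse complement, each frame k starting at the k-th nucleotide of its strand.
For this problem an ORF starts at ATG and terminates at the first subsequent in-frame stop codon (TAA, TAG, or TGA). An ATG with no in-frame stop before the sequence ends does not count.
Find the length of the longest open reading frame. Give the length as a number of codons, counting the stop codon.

6

Reverse complement (5'→3'): CGCCTCCGGGTTACATATGTTGACCTTAGAGTGAAG
Frame +1: CTT CAC TCT AAG GTC AAC ATA TGT AAC CCG GAG GCG — no ATG→stop ORF.
Frame +2: TTC ACT CTA AGG TCA ACA TAT GTA ACC CGG AGG — no ATG→stop ORF.
Frame +3: TCA CTC TAA GGT CAA CAT ATG TAA CCC GGA GGC — ATG at 21, stop TAA at 24 → 6 nt.
Frame -1: CGC CTC CGG GTT ACA TAT GTT GAC CTT AGA GTG AAG — no ATG→stop ORF.
Frame -2: GCC TCC GGG TTA CAT ATG TTG ACC TTA GAG TGA — ATG at 17, stop TGA at 32 → 18 nt.
Frame -3: CCT CCG GGT TAC ATA TGT TGA CCT TAG AGT GAA — no ATG→stop ORF.
Longest: frame -2, positions 17–34, 18 nt = 6 codons = 5 aa. → 6 codons.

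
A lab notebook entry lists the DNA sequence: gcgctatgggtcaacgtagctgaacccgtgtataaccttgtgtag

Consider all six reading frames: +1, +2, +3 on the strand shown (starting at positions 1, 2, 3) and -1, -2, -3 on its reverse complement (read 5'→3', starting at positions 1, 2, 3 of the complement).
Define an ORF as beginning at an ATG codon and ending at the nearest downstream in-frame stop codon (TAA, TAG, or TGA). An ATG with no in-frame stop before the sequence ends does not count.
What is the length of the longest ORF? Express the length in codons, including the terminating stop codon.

Reverse complement (5'→3'): CTACACAAGGTTATACACGGGTTCAGCTACGTTGACCCATAGCGC
Frame +1: GCG CTA TGG GTC AAC GTA GCT GAA CCC GTG TAT AAC CTT GTG TAG — no ATG→stop ORF.
Frame +2: CGC TAT GGG TCA ACG TAG CTG AAC CCG TGT ATA ACC TTG TGT — no ATG→stop ORF.
Frame +3: GCT ATG GGT CAA CGT AGC TGA ACC CGT GTA TAA CCT TGT GTA — ATG at 6, stop TGA at 21 → 18 nt.
Frame -1: CTA CAC AAG GTT ATA CAC GGG TTC AGC TAC GTT GAC CCA TAG CGC — no ATG→stop ORF.
Frame -2: TAC ACA AGG TTA TAC ACG GGT TCA GCT ACG TTG ACC CAT AGC — no ATG→stop ORF.
Frame -3: ACA CAA GGT TAT ACA CGG GTT CAG CTA CGT TGA CCC ATA GCG — no ATG→stop ORF.
Longest: frame +3, positions 6–23, 18 nt = 6 codons = 5 aa. → 6 codons.

6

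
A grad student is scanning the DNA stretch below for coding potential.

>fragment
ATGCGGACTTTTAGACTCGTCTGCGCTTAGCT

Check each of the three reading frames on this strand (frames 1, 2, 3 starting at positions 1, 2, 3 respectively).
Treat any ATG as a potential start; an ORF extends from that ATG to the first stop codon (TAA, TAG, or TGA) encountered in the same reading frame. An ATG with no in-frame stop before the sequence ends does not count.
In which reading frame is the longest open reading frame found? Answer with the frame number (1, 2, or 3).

Frame 1: ATG CGG ACT TTT AGA CTC GTC TGC GCT TAG — ATG at 1, stop TAG at 28 → 30 nt.
Frame 2: TGC GGA CTT TTA GAC TCG TCT GCG CTT AGC — no ATG→stop ORF.
Frame 3: GCG GAC TTT TAG ACT CGT CTG CGC TTA GCT — no ATG→stop ORF.
Longest ORF is 30 nt in frame 1 (positions 1–30).

1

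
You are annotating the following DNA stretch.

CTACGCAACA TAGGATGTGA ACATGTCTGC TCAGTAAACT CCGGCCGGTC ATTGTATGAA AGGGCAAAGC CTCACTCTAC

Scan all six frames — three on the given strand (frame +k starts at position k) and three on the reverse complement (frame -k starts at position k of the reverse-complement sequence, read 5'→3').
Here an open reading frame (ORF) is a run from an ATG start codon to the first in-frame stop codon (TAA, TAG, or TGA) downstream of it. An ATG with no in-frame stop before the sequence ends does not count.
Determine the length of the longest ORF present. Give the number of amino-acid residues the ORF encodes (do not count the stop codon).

7

Reverse complement (5'→3'): GTAGAGTGAGGCTTTGCCCTTTCATACAATGACCGGCCGGAGTTTACTGAGCAGACATGTTCACATCCTATGTTGCGTAG
Frame +1: CTA CGC AAC ATA GGA TGT GAA CAT GTC TGC TCA GTA AAC TCC GGC CGG TCA TTG TAT GAA AGG GCA AAG CCT CAC TCT — no ATG→stop ORF.
Frame +2: TAC GCA ACA TAG GAT GTG AAC ATG TCT GCT CAG TAA ACT CCG GCC GGT CAT TGT ATG AAA GGG CAA AGC CTC ACT CTA — ATG at 23, stop TAA at 35 → 15 nt.
Frame +3: ACG CAA CAT AGG ATG TGA ACA TGT CTG CTC AGT AAA CTC CGG CCG GTC ATT GTA TGA AAG GGC AAA GCC TCA CTC TAC — ATG at 15, stop TGA at 18 → 6 nt.
Frame -1: GTA GAG TGA GGC TTT GCC CTT TCA TAC AAT GAC CGG CCG GAG TTT ACT GAG CAG ACA TGT TCA CAT CCT ATG TTG CGT — no ATG→stop ORF.
Frame -2: TAG AGT GAG GCT TTG CCC TTT CAT ACA ATG ACC GGC CGG AGT TTA CTG AGC AGA CAT GTT CAC ATC CTA TGT TGC GTA — no ATG→stop ORF.
Frame -3: AGA GTG AGG CTT TGC CCT TTC ATA CAA TGA CCG GCC GGA GTT TAC TGA GCA GAC ATG TTC ACA TCC TAT GTT GCG TAG — ATG at 57, stop TAG at 78 → 24 nt.
Longest: frame -3, positions 57–80, 24 nt = 8 codons = 7 aa. → 7 amino acids.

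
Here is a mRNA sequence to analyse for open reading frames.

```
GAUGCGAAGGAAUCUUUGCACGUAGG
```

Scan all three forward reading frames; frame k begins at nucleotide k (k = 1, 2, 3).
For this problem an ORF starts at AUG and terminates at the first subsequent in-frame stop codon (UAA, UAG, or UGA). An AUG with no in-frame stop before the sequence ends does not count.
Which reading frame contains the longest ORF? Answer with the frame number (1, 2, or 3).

Frame 1: GAU GCG AAG GAA UCU UUG CAC GUA — no AUG→stop ORF.
Frame 2: AUG CGA AGG AAU CUU UGC ACG UAG — AUG at 2, stop UAG at 23 → 24 nt.
Frame 3: UGC GAA GGA AUC UUU GCA CGU AGG — no AUG→stop ORF.
Longest ORF is 24 nt in frame 2 (positions 2–25).

2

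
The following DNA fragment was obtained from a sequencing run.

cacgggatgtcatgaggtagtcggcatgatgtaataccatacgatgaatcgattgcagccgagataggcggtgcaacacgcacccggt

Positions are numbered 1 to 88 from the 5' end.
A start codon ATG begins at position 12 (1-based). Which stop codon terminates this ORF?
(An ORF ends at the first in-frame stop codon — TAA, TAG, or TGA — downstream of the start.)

TAG

Codons from position 12: ATG (12–14), AGG (15–17), TAG (18–20).
The first in-frame stop codon is TAG.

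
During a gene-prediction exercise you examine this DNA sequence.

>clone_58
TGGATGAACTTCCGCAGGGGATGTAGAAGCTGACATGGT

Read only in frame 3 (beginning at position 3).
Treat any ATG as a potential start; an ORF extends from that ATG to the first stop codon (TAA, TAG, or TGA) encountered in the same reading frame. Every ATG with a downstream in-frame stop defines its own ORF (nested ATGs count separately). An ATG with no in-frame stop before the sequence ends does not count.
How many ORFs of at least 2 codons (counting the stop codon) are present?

1

Frame 3: GAT GAA CTT CCG CAG GGG ATG TAG AAG CTG ACA TGG — ATG at 21, stop TAG at 24 → 6 nt.
ORFs ≥ 2 codons: frame 3 21–26 (2 codons). Count = 1.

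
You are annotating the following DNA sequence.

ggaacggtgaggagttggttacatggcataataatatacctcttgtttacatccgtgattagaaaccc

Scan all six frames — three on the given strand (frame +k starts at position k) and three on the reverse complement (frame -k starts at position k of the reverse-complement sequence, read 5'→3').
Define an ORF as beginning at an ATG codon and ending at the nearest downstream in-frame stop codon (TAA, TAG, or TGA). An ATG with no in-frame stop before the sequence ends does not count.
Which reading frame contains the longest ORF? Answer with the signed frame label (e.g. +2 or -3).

+2

Reverse complement (5'→3'): GGGTTTCTAATCACGGATGTAAACAAGAGGTATATTATTATGCCATGTAACCAACTCCTCACCGTTCC
Frame +1: GGA ACG GTG AGG AGT TGG TTA CAT GGC ATA ATA ATA TAC CTC TTG TTT ACA TCC GTG ATT AGA AAC — no ATG→stop ORF.
Frame +2: GAA CGG TGA GGA GTT GGT TAC ATG GCA TAA TAA TAT ACC TCT TGT TTA CAT CCG TGA TTA GAA ACC — ATG at 23, stop TAA at 29 → 9 nt.
Frame +3: AAC GGT GAG GAG TTG GTT ACA TGG CAT AAT AAT ATA CCT CTT GTT TAC ATC CGT GAT TAG AAA CCC — no ATG→stop ORF.
Frame -1: GGG TTT CTA ATC ACG GAT GTA AAC AAG AGG TAT ATT ATT ATG CCA TGT AAC CAA CTC CTC ACC GTT — no ATG→stop ORF.
Frame -2: GGT TTC TAA TCA CGG ATG TAA ACA AGA GGT ATA TTA TTA TGC CAT GTA ACC AAC TCC TCA CCG TTC — ATG at 17, stop TAA at 20 → 6 nt.
Frame -3: GTT TCT AAT CAC GGA TGT AAA CAA GAG GTA TAT TAT TAT GCC ATG TAA CCA ACT CCT CAC CGT TCC — ATG at 45, stop TAA at 48 → 6 nt.
Longest ORF is 9 nt in frame +2 (positions 23–31).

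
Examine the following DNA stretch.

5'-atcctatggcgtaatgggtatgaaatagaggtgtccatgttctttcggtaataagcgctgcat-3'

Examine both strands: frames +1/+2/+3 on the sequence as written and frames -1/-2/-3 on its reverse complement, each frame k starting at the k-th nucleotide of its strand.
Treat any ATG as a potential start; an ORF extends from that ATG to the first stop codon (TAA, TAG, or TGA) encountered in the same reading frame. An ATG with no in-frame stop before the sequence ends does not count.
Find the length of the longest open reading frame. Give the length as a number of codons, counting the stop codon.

20

Reverse complement (5'→3'): ATGCAGCGCTTATTACCGAAAGAACATGGACACCTCTATTTCATACCCATTACGCCATAGGAT
Frame +1: ATC CTA TGG CGT AAT GGG TAT GAA ATA GAG GTG TCC ATG TTC TTT CGG TAA TAA GCG CTG CAT — ATG at 37, stop TAA at 49 → 15 nt.
Frame +2: TCC TAT GGC GTA ATG GGT ATG AAA TAG AGG TGT CCA TGT TCT TTC GGT AAT AAG CGC TGC — ATG at 14, stop TAG at 26 → 15 nt; ATG at 20, stop TAG at 26 → 9 nt.
Frame +3: CCT ATG GCG TAA TGG GTA TGA AAT AGA GGT GTC CAT GTT CTT TCG GTA ATA AGC GCT GCA — ATG at 6, stop TAA at 12 → 9 nt.
Frame -1: ATG CAG CGC TTA TTA CCG AAA GAA CAT GGA CAC CTC TAT TTC ATA CCC ATT ACG CCA TAG GAT — ATG at 1, stop TAG at 58 → 60 nt.
Frame -2: TGC AGC GCT TAT TAC CGA AAG AAC ATG GAC ACC TCT ATT TCA TAC CCA TTA CGC CAT AGG — no ATG→stop ORF.
Frame -3: GCA GCG CTT ATT ACC GAA AGA ACA TGG ACA CCT CTA TTT CAT ACC CAT TAC GCC ATA GGA — no ATG→stop ORF.
Longest: frame -1, positions 1–60, 60 nt = 20 codons = 19 aa. → 20 codons.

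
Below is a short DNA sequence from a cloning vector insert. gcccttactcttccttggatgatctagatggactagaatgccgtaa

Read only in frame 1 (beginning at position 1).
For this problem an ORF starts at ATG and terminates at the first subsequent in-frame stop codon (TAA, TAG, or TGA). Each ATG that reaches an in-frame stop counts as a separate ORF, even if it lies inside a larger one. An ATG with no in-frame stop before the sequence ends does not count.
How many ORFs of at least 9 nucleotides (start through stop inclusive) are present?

Frame 1: GCC CTT ACT CTT CCT TGG ATG ATC TAG ATG GAC TAG AAT GCC GTA — ATG at 19, stop TAG at 25 → 9 nt; ATG at 28, stop TAG at 34 → 9 nt.
ORFs ≥ 9 nucleotides: frame 1 19–27 (9 nucleotides), frame 1 28–36 (9 nucleotides). Count = 2.

2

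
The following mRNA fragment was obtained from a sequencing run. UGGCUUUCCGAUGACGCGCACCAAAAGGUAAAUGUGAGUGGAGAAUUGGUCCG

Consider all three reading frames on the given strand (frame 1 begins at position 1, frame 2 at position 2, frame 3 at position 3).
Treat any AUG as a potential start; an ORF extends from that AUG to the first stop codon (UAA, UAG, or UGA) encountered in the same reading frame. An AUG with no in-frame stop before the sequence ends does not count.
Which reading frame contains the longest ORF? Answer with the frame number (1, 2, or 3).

Frame 1: UGG CUU UCC GAU GAC GCG CAC CAA AAG GUA AAU GUG AGU GGA GAA UUG GUC — no AUG→stop ORF.
Frame 2: GGC UUU CCG AUG ACG CGC ACC AAA AGG UAA AUG UGA GUG GAG AAU UGG UCC — AUG at 11, stop UAA at 29 → 21 nt; AUG at 32, stop UGA at 35 → 6 nt.
Frame 3: GCU UUC CGA UGA CGC GCA CCA AAA GGU AAA UGU GAG UGG AGA AUU GGU CCG — no AUG→stop ORF.
Longest ORF is 21 nt in frame 2 (positions 11–31).

2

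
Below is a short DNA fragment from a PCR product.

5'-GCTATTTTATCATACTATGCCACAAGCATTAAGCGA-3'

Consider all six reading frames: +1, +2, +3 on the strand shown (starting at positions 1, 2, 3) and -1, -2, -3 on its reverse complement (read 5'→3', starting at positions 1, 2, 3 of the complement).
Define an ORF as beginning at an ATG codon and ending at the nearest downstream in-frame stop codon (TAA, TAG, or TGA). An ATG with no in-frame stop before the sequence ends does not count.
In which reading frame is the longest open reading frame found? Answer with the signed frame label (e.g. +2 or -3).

-2

Reverse complement (5'→3'): TCGCTTAATGCTTGTGGCATAGTATGATAAAATAGC
Frame +1: GCT ATT TTA TCA TAC TAT GCC ACA AGC ATT AAG CGA — no ATG→stop ORF.
Frame +2: CTA TTT TAT CAT ACT ATG CCA CAA GCA TTA AGC — no ATG→stop ORF.
Frame +3: TAT TTT ATC ATA CTA TGC CAC AAG CAT TAA GCG — no ATG→stop ORF.
Frame -1: TCG CTT AAT GCT TGT GGC ATA GTA TGA TAA AAT AGC — no ATG→stop ORF.
Frame -2: CGC TTA ATG CTT GTG GCA TAG TAT GAT AAA ATA — ATG at 8, stop TAG at 20 → 15 nt.
Frame -3: GCT TAA TGC TTG TGG CAT AGT ATG ATA AAA TAG — ATG at 24, stop TAG at 33 → 12 nt.
Longest ORF is 15 nt in frame -2 (positions 8–22).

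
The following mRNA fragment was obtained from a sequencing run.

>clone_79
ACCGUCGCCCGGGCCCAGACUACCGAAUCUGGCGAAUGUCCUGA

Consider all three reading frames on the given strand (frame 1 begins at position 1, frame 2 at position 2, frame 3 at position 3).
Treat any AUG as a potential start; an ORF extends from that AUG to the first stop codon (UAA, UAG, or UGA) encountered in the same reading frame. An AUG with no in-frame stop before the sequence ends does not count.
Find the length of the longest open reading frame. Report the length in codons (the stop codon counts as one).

3

Frame 1: ACC GUC GCC CGG GCC CAG ACU ACC GAA UCU GGC GAA UGU CCU — no AUG→stop ORF.
Frame 2: CCG UCG CCC GGG CCC AGA CUA CCG AAU CUG GCG AAU GUC CUG — no AUG→stop ORF.
Frame 3: CGU CGC CCG GGC CCA GAC UAC CGA AUC UGG CGA AUG UCC UGA — AUG at 36, stop UGA at 42 → 9 nt.
Longest: frame 3, positions 36–44, 9 nt = 3 codons = 2 aa. → 3 codons.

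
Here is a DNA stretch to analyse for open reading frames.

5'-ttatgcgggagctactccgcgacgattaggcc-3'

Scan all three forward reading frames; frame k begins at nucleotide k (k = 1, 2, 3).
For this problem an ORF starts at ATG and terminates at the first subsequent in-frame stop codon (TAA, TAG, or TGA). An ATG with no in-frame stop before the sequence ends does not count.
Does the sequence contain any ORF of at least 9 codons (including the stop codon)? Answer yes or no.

yes

Frame 1: TTA TGC GGG AGC TAC TCC GCG ACG ATT AGG — no ATG→stop ORF.
Frame 2: TAT GCG GGA GCT ACT CCG CGA CGA TTA GGC — no ATG→stop ORF.
Frame 3: ATG CGG GAG CTA CTC CGC GAC GAT TAG GCC — ATG at 3, stop TAG at 27 → 27 nt.
Frame 3 has an ORF of 9 codons (positions 3–29) ≥ 9, so yes.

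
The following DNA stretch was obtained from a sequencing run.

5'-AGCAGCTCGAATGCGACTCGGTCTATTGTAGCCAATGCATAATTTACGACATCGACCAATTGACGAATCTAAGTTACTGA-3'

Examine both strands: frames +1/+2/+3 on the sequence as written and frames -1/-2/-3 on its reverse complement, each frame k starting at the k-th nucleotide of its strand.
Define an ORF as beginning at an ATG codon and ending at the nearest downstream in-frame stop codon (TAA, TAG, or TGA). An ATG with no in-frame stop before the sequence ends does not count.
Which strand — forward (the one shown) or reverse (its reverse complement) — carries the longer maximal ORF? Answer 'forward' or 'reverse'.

Reverse complement (5'→3'): TCAGTAACTTAGATTCGTCAATTGGTCGATGTCGTAAATTATGCATTGGCTACAATAGACCGAGTCGCATTCGAGCTGCT
Frame +1: AGC AGC TCG AAT GCG ACT CGG TCT ATT GTA GCC AAT GCA TAA TTT ACG ACA TCG ACC AAT TGA CGA ATC TAA GTT ACT — no ATG→stop ORF.
Frame +2: GCA GCT CGA ATG CGA CTC GGT CTA TTG TAG CCA ATG CAT AAT TTA CGA CAT CGA CCA ATT GAC GAA TCT AAG TTA CTG — ATG at 11, stop TAG at 29 → 21 nt.
Frame +3: CAG CTC GAA TGC GAC TCG GTC TAT TGT AGC CAA TGC ATA ATT TAC GAC ATC GAC CAA TTG ACG AAT CTA AGT TAC TGA — no ATG→stop ORF.
Frame -1: TCA GTA ACT TAG ATT CGT CAA TTG GTC GAT GTC GTA AAT TAT GCA TTG GCT ACA ATA GAC CGA GTC GCA TTC GAG CTG — no ATG→stop ORF.
Frame -2: CAG TAA CTT AGA TTC GTC AAT TGG TCG ATG TCG TAA ATT ATG CAT TGG CTA CAA TAG ACC GAG TCG CAT TCG AGC TGC — ATG at 29, stop TAA at 35 → 9 nt; ATG at 41, stop TAG at 56 → 18 nt.
Frame -3: AGT AAC TTA GAT TCG TCA ATT GGT CGA TGT CGT AAA TTA TGC ATT GGC TAC AAT AGA CCG AGT CGC ATT CGA GCT GCT — no ATG→stop ORF.
Forward-strand max 21 nt; reverse-strand max 18 nt. The forward strand has the longer ORF.

forward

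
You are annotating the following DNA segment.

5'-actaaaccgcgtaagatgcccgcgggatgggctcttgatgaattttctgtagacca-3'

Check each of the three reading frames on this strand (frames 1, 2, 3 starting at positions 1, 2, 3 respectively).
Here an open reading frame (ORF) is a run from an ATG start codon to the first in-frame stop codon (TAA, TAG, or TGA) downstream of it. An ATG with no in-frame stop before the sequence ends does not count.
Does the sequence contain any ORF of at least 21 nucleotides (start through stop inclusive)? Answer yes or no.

Frame 1: ACT AAA CCG CGT AAG ATG CCC GCG GGA TGG GCT CTT GAT GAA TTT TCT GTA GAC — no ATG→stop ORF.
Frame 2: CTA AAC CGC GTA AGA TGC CCG CGG GAT GGG CTC TTG ATG AAT TTT CTG TAG ACC — ATG at 38, stop TAG at 50 → 15 nt.
Frame 3: TAA ACC GCG TAA GAT GCC CGC GGG ATG GGC TCT TGA TGA ATT TTC TGT AGA CCA — ATG at 27, stop TGA at 36 → 12 nt.
Largest ORF found is 15 nucleotides < 21, so no.

no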